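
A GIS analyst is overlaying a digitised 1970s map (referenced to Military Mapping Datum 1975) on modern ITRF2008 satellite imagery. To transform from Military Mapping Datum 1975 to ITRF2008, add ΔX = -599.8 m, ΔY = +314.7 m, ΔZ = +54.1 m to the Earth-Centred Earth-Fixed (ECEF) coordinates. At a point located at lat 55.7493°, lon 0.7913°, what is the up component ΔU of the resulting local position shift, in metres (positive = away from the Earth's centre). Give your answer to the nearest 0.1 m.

At φ = 55.7493°, λ = 0.7913°: sin φ = 0.826583, cos φ = 0.562815, sin λ = 0.013810, cos λ = 0.999905.
ΔU = cos φ cos λ·ΔX + cos φ sin λ·ΔY + sin φ·ΔZ = (0.562815)(0.999905)(-599.8) + (0.562815)(0.013810)(314.7) + (0.826583)(54.1) = -290.38 m.

ΔU = -290.4 m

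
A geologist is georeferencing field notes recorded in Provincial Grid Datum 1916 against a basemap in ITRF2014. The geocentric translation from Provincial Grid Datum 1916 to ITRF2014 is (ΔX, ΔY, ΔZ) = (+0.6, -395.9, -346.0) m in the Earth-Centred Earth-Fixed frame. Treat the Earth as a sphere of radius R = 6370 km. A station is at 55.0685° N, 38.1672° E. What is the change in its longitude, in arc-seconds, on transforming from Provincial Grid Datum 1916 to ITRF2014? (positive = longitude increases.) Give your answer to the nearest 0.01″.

sin φ = 0.819837, cos φ = 0.572597, sin λ = 0.617958, cos λ = 0.786211.
East component: ΔE = −sin λ·ΔX + cos λ·ΔY = −(0.617958)(0.6) + (0.786211)(-395.9) = -311.63 m.
1° of latitude spans πR/180 = 111177 m; at latitude φ, 1° of longitude spans that × cos φ = 63659.9 m, so Δλ = -311.63 / 63659.9 × 3600 = -17.623″.

Δλ = -17.62″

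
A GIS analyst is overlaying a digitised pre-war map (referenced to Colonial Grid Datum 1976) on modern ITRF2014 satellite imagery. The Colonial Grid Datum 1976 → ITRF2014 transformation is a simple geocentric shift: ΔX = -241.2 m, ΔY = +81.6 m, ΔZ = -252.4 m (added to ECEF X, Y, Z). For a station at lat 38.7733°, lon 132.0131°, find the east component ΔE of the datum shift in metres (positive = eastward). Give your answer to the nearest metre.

At φ = 38.7733°, λ = 132.0131°: sin φ = 0.626241, cos φ = 0.779630, sin λ = 0.742992, cos λ = -0.669301.
ΔE = −sin λ·ΔX + cos λ·ΔY = −(0.742992)·(-241.2) + (-0.669301)·(81.6) = 124.59 m.

ΔE = 125 m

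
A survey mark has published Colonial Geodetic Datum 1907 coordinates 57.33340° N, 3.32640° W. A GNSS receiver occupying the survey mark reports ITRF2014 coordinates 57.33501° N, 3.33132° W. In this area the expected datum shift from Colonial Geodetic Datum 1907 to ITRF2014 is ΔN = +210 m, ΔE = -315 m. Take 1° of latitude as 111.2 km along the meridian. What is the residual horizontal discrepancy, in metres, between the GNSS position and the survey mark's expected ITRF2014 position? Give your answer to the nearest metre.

37 m

Observed coordinate differences: Δφ = +0.00161°, Δλ = -0.00492°.
Converting to metres (1° lat = 111200 m, cos φ = 0.539750): observed ΔN = 179.0 m, observed ΔE = -295.3 m.
Subtracting the expected shift leaves a residual of 179.0 − (210) = -31.0 m north and -295.3 − (-315) = 19.7 m east.
Residual distance = √((-31.0)² + 19.7²) = 36.7 m.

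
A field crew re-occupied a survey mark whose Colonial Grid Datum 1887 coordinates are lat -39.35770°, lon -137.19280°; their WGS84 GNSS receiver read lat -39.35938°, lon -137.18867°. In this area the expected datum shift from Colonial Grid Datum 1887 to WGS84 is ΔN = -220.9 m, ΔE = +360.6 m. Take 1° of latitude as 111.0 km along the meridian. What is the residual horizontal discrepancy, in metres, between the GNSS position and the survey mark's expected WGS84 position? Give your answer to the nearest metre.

Observed coordinate differences: Δφ = -0.00168°, Δλ = +0.00413°.
Converting to metres (1° lat = 111000 m, cos φ = 0.773202): observed ΔN = -186.5 m, observed ΔE = 354.5 m.
Subtracting the expected shift leaves a residual of -186.5 − (-220.9) = 34.4 m north and 354.5 − (360.6) = -6.1 m east.
Residual distance = √(34.4² + (-6.1)²) = 35.0 m.

35 m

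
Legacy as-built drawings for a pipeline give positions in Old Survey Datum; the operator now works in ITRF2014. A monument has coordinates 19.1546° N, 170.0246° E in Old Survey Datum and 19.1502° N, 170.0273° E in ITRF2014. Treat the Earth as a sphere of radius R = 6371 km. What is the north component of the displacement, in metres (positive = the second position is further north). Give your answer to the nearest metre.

ΔN = -489 m

Δφ = 19.1502° − 19.1546° = -0.0044°; Δλ = 170.0273° − 170.0246° = +0.0027°.
1° along a meridian = πR/180 = 111195 m.
ΔN = Δφ × 111195 = -489.3 m; ΔE = Δλ × 111195 × cos(19.1546°) = +0.0027 × 111195 × 0.944637 = 283.6 m.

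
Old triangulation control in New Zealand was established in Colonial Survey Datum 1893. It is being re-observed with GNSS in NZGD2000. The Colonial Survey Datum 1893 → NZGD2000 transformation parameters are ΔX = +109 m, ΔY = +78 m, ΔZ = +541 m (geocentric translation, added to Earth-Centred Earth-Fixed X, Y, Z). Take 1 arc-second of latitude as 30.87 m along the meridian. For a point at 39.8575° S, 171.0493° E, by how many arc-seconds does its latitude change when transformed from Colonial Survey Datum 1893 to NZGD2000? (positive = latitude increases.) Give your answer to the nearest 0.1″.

Δφ = 11.5″

sin φ = -0.640880, cos φ = 0.767641, sin λ = 0.155585, cos λ = -0.987823.
North component: ΔN = −sin φ cos λ·ΔX − sin φ sin λ·ΔY + cos φ·ΔZ = −(-0.640880)(-0.987823)(109) − (-0.640880)(0.155585)(78) + (0.767641)(541) = 354.07 m.
1° of latitude spans 3600 × 30.87 = 111132 m, so Δφ = 354.07 / 111132 × 3600 = 11.470″.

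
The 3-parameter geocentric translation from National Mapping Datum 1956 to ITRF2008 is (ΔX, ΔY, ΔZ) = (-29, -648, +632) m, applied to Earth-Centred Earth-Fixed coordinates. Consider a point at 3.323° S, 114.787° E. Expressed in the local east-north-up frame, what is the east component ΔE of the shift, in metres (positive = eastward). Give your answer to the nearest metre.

ΔE = 298 m

At φ = -3.323°, λ = 114.787°: sin φ = -0.057965, cos φ = 0.998319, sin λ = 0.907873, cos λ = -0.419246.
ΔE = −sin λ·ΔX + cos λ·ΔY = −(0.907873)·(-29) + (-0.419246)·(-648) = 298.00 m.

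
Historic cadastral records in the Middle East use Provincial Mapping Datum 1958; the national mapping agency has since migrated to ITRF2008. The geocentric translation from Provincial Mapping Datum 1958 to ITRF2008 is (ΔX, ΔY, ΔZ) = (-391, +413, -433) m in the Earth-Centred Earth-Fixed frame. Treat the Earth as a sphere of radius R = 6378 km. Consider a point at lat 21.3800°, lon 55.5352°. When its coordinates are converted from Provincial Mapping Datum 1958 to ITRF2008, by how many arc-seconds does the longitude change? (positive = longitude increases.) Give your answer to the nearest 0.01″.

Δλ = 19.31″

sin φ = 0.364552, cos φ = 0.931183, sin λ = 0.824474, cos λ = 0.565900.
East component: ΔE = −sin λ·ΔX + cos λ·ΔY = −(0.824474)(-391) + (0.565900)(413) = 556.09 m.
1° of latitude spans πR/180 = 111317 m; at latitude φ, 1° of longitude spans that × cos φ = 103656.6 m, so Δλ = 556.09 / 103656.6 × 3600 = 19.313″.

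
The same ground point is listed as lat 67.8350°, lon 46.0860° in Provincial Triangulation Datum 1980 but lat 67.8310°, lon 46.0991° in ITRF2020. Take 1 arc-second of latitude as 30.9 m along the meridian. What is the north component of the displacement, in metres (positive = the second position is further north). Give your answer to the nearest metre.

ΔN = -445 m

Δφ = 67.8310° − 67.8350° = -0.0040°; Δλ = 46.0991° − 46.0860° = +0.0131°.
1° of latitude = 3600 × 30.90 = 111240 m.
ΔN = Δφ × 111240 = -445.0 m; ΔE = Δλ × 111240 × cos(67.8350°) = +0.0131 × 111240 × 0.377275 = 549.8 m.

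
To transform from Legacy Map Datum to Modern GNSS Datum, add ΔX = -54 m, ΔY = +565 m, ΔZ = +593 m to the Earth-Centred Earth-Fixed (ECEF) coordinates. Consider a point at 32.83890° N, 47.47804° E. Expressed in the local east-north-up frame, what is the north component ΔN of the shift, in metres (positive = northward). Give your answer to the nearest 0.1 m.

ΔN = 292.2 m

The local north axis is (−sin φ cos λ, −sin φ sin λ, cos φ), giving ΔN = 19.792 − 225.813 + 498.238 = 292.22 m.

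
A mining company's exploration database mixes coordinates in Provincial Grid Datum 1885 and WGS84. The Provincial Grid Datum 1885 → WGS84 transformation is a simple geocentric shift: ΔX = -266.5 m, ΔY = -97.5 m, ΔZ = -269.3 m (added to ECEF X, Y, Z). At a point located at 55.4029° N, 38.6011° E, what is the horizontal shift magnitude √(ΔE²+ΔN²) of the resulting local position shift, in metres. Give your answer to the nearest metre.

113 m

The local east axis at (φ, λ) is (−sin λ, cos λ, 0), so ΔE = −sin(38.6011°)·(-266.5) + cos(38.6011°)·(-97.5) = 90.07 m.
The local north axis is (−sin φ cos λ, −sin φ sin λ, cos φ), giving ΔN = 171.442 + 50.073 − 152.909 = 68.61 m.
Horizontal magnitude = √(ΔE² + ΔN²) = √(90.07² + 68.61²) = 113.22 m.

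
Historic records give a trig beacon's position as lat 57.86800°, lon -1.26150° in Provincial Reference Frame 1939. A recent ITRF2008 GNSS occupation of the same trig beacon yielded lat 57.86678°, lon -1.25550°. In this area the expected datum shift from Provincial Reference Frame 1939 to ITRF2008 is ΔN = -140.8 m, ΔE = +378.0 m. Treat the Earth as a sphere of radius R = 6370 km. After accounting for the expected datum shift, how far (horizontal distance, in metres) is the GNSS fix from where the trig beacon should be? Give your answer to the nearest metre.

Observed coordinate differences: Δφ = -0.00122°, Δλ = +0.00600°.
Converting to metres (1° lat = 111177 m, cos φ = 0.531872): observed ΔN = -135.6 m, observed ΔE = 354.8 m.
Subtracting the expected shift leaves a residual of -135.6 − (-140.8) = 5.2 m north and 354.8 − (378.0) = -23.2 m east.
Residual distance = √(5.2² + (-23.2)²) = 23.8 m.

24 m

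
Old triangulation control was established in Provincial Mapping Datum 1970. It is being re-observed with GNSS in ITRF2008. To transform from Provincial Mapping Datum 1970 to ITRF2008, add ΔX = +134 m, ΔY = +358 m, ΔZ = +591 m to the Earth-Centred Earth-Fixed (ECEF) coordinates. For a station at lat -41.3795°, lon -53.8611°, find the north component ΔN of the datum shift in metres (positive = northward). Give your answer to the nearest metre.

ΔN = 305 m

The local north axis is (−sin φ cos λ, −sin φ sin λ, cos φ), giving ΔN = 52.239 − 191.119 + 443.455 = 304.58 m.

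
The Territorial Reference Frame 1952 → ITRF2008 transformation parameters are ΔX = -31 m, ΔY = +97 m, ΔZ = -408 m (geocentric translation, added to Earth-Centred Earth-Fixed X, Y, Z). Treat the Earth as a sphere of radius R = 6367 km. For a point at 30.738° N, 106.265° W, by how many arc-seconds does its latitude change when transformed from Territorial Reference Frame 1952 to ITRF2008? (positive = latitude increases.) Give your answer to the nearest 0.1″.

Δφ = -10.0″

sin φ = 0.511113, cos φ = 0.859513, sin λ = -0.959977, cos λ = -0.280080.
North component: ΔN = −sin φ cos λ·ΔX − sin φ sin λ·ΔY + cos φ·ΔZ = −(0.511113)(-0.280080)(-31) − (0.511113)(-0.959977)(97) + (0.859513)(-408) = -307.53 m.
1° of latitude spans πR/180 = 111125 m, so Δφ = -307.53 / 111125 × 3600 = -9.963″.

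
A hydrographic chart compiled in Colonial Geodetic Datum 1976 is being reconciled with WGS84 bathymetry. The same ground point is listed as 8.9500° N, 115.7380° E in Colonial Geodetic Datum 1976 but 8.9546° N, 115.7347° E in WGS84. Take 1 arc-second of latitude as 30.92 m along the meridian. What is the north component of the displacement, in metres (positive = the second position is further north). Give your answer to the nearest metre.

Δφ = 8.9546° − 8.9500° = +0.0046°; Δλ = 115.7347° − 115.7380° = -0.0033°.
1° of latitude = 3600 × 30.92 = 111312 m.
ΔN = Δφ × 111312 = 512.0 m; ΔE = Δλ × 111312 × cos(8.9500°) = -0.0033 × 111312 × 0.987824 = -362.9 m.

ΔN = 512 m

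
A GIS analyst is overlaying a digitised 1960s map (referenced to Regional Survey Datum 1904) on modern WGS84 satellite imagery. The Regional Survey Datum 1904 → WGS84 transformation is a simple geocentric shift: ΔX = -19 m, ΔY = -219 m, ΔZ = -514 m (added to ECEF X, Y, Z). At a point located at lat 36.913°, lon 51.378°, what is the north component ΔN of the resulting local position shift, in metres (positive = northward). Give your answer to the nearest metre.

ΔN = -301 m

The local north axis is (−sin φ cos λ, −sin φ sin λ, cos φ), giving ΔN = 7.123 + 102.763 − 410.968 = -301.08 m.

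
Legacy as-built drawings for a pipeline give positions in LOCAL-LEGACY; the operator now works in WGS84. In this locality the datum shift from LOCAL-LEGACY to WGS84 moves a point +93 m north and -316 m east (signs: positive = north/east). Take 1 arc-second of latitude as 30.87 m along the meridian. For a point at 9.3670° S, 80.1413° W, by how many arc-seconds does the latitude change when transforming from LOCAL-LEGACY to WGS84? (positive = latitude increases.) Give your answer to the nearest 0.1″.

Δφ = 3.0″

1″ of latitude = 30.87 m, so Δφ = 93.0 / 30.87 = 3.013″.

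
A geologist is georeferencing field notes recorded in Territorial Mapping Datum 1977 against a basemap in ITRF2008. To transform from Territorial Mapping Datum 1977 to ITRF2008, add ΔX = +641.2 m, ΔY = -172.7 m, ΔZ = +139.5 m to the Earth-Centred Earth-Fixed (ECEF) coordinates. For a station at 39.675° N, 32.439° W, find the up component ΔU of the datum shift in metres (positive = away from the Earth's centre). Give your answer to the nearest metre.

The local up (radial) axis is (cos φ cos λ, cos φ sin λ, sin φ), giving ΔU = 416.511 + 71.300 + 89.061 = 576.87 m.

ΔU = 577 m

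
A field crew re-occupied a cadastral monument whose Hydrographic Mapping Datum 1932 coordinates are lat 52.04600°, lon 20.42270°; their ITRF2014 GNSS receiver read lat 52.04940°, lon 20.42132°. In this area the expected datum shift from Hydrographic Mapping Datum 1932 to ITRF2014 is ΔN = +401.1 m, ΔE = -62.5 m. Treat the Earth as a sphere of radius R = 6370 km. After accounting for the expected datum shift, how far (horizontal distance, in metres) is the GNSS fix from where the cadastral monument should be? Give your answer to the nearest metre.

Observed coordinate differences: Δφ = +0.00340°, Δλ = -0.00138°.
Converting to metres (1° lat = 111177 m, cos φ = 0.615029): observed ΔN = 378.0 m, observed ΔE = -94.4 m.
Subtracting the expected shift leaves a residual of 378.0 − (401.1) = -23.1 m north and -94.4 − (-62.5) = -31.9 m east.
Residual distance = √((-23.1)² + (-31.9)²) = 39.4 m.

39 m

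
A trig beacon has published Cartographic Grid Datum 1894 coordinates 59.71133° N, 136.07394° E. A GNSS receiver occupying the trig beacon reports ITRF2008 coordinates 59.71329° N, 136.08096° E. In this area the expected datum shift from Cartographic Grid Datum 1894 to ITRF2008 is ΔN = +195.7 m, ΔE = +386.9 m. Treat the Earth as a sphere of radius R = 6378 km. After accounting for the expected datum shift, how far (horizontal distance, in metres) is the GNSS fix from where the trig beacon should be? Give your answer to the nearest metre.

24 m

Observed coordinate differences: Δφ = +0.00196°, Δλ = +0.00702°.
Converting to metres (1° lat = 111317 m, cos φ = 0.504357): observed ΔN = 218.2 m, observed ΔE = 394.1 m.
Subtracting the expected shift leaves a residual of 218.2 − (195.7) = 22.5 m north and 394.1 − (386.9) = 7.2 m east.
Residual distance = √(22.5² + 7.2²) = 23.6 m.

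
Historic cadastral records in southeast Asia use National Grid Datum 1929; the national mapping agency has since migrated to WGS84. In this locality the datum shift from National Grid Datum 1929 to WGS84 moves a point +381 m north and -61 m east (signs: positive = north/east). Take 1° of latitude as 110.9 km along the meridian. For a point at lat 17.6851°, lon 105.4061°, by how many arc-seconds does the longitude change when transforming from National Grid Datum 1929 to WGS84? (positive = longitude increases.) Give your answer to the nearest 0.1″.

At latitude 17.6851°, cos φ = 0.952741.
1° of longitude at this latitude = 110.9 × cos φ = 105.66 km, so Δλ = -61.0 / 105658.9 = -0.0005773° = -2.078″.

Δλ = -2.1″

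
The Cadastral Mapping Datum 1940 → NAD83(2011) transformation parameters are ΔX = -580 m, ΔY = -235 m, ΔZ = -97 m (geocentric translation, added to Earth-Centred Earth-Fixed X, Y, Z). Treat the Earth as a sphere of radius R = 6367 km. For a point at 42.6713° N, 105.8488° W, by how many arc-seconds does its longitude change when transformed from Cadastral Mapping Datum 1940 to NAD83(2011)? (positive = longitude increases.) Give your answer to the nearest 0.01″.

Δλ = -21.76″

sin φ = 0.677791, cos φ = 0.735254, sin λ = -0.961986, cos λ = -0.273100.
East component: ΔE = −sin λ·ΔX + cos λ·ΔY = −(-0.961986)(-580) + (-0.273100)(-235) = -493.77 m.
1° of latitude spans πR/180 = 111125 m; at latitude φ, 1° of longitude spans that × cos φ = 81705.2 m, so Δλ = -493.77 / 81705.2 × 3600 = -21.756″.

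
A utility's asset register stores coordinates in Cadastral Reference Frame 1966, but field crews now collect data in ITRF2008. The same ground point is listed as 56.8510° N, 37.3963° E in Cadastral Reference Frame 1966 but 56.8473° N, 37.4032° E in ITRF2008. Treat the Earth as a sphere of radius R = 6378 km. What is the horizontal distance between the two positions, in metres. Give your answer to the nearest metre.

588 m

Δφ = 56.8473° − 56.8510° = -0.0037°; Δλ = 37.4032° − 37.3963° = +0.0069°.
1° along a meridian = πR/180 = 111317 m.
ΔN = Δφ × 111317 = -411.9 m; ΔE = Δλ × 111317 × cos(56.8510°) = +0.0069 × 111317 × 0.546818 = 420.0 m.
Distance = √(ΔE² + ΔN²) = √(420.0² + (-411.9)²) = 588.3 m.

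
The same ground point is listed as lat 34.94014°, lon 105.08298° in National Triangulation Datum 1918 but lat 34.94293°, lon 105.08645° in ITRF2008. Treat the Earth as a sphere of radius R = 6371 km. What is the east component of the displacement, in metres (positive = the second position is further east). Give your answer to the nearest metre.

ΔE = 316 m

Δφ = 34.94293° − 34.94014° = +0.00279°; Δλ = 105.08645° − 105.08298° = +0.00347°.
1° along a meridian = πR/180 = 111195 m.
ΔN = Δφ × 111195 = 310.2 m; ΔE = Δλ × 111195 × cos(34.94014°) = +0.00347 × 111195 × 0.819751 = 316.3 m.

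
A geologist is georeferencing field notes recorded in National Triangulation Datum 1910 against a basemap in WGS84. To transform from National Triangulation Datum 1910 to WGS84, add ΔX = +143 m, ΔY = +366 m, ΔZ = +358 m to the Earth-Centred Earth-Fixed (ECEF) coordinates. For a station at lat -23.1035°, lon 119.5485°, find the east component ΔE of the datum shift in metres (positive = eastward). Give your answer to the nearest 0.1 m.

ΔE = -304.9 m

The local east axis at (φ, λ) is (−sin λ, cos λ, 0), so ΔE = −sin(119.5485°)·143 + cos(119.5485°)·366 = -304.90 m.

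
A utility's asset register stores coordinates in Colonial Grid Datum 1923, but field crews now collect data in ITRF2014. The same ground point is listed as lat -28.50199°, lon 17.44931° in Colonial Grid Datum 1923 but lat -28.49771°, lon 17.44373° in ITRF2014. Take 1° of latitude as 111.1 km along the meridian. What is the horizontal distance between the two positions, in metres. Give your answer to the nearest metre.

723 m

Δφ = -28.49771° − -28.50199° = +0.00428°; Δλ = 17.44373° − 17.44931° = -0.00558°.
ΔN = Δφ × 111100 = 475.5 m; ΔE = Δλ × 111100 × cos(-28.50199°) = -0.00558 × 111100 × 0.878801 = -544.8 m.
Distance = √(ΔE² + ΔN²) = √((-544.8)² + 475.5²) = 723.1 m.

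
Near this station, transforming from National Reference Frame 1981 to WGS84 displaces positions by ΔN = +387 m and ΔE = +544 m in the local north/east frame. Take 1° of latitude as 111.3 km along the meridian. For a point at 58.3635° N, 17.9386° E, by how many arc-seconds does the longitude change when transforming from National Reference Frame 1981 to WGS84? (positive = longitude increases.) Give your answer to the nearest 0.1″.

At latitude 58.3635°, cos φ = 0.524528.
1° of longitude at this latitude = 111.3 × cos φ = 58.38 km, so Δλ = 544.0 / 58380.0 = 0.0093183° = 33.546″.

Δλ = 33.5″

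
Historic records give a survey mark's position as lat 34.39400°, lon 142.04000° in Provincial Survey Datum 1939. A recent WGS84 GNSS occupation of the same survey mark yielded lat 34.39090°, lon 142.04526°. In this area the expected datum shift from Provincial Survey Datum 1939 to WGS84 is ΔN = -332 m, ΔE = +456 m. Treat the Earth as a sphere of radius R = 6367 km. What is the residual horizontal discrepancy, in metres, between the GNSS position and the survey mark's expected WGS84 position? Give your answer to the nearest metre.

29 m

Observed coordinate differences: Δφ = -0.00310°, Δλ = +0.00526°.
Converting to metres (1° lat = 111125 m, cos φ = 0.825173): observed ΔN = -344.5 m, observed ΔE = 482.3 m.
Subtracting the expected shift leaves a residual of -344.5 − (-332) = -12.5 m north and 482.3 − (456) = 26.3 m east.
Residual distance = √((-12.5)² + 26.3²) = 29.1 m.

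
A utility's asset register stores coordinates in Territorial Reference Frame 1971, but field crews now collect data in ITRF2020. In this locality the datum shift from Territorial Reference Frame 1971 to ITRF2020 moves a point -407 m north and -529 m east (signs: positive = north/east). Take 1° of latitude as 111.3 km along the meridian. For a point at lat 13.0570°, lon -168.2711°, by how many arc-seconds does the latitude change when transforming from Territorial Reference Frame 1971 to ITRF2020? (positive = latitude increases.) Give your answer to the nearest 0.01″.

1° of latitude = 111.3 km, so Δφ = -407.0 / 111300 = -0.0036568° = -13.164″.

Δφ = -13.16″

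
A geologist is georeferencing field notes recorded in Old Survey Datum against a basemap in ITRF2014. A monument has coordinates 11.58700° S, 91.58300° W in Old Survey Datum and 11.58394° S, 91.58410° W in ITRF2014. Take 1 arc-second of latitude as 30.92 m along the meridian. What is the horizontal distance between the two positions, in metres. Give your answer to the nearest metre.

361 m

Δφ = -11.58394° − -11.58700° = +0.00306°; Δλ = -91.58410° − -91.58300° = -0.00110°.
1° of latitude = 3600 × 30.92 = 111312 m.
ΔN = Δφ × 111312 = 340.6 m; ΔE = Δλ × 111312 × cos(-11.58700°) = -0.00110 × 111312 × 0.979621 = -119.9 m.
Distance = √(ΔE² + ΔN²) = √((-119.9)² + 340.6²) = 361.1 m.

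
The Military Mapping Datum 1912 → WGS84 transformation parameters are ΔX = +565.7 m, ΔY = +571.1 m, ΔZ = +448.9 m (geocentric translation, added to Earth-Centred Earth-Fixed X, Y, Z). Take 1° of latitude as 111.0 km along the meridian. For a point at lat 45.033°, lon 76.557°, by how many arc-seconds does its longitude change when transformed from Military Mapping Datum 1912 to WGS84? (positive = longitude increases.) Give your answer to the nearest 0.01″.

sin φ = 0.707514, cos φ = 0.706699, sin λ = 0.972602, cos λ = 0.232478.
East component: ΔE = −sin λ·ΔX + cos λ·ΔY = −(0.972602)(565.7) + (0.232478)(571.1) = -417.43 m.
1° of latitude spans 111000 m; at latitude φ, 1° of longitude spans that × cos φ = 78443.6 m, so Δλ = -417.43 / 78443.6 × 3600 = -19.157″.

Δλ = -19.16″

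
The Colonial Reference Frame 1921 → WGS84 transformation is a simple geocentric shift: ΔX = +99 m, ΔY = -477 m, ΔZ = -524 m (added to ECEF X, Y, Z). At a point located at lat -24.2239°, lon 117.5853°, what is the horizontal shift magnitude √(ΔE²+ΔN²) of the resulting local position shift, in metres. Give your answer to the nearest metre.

683 m

At φ = -24.2239°, λ = 117.5853°: sin φ = -0.410303, cos φ = 0.911949, sin λ = 0.886322, cos λ = -0.463069.
ΔE = −sin λ·ΔX + cos λ·ΔY = −(0.886322)·(99) + (-0.463069)·(-477) = 133.14 m.
ΔN = −sin φ cos λ·ΔX − sin φ sin λ·ΔY + cos φ·ΔZ = −(-0.410303)(-0.463069)(99) − (-0.410303)(0.886322)(-477) + (0.911949)(-524) = -670.14 m.
Horizontal magnitude = √(ΔE² + ΔN²) = √(133.14² + (-670.14)²) = 683.23 m.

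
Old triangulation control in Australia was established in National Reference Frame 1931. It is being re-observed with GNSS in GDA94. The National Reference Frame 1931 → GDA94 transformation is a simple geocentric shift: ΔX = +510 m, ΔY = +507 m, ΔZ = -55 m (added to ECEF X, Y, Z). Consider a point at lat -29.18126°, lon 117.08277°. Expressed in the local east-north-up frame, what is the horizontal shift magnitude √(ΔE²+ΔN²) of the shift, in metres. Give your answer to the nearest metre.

At φ = -29.18126°, λ = 117.08277°: sin φ = -0.487574, cos φ = 0.873082, sin λ = 0.890350, cos λ = -0.455277.
ΔE = −sin λ·ΔX + cos λ·ΔY = −(0.890350)·(510) + (-0.455277)·(507) = -684.90 m.
ΔN = −sin φ cos λ·ΔX − sin φ sin λ·ΔY + cos φ·ΔZ = −(-0.487574)(-0.455277)(510) − (-0.487574)(0.890350)(507) + (0.873082)(-55) = 58.86 m.
Horizontal magnitude = √(ΔE² + ΔN²) = √((-684.90)² + 58.86²) = 687.43 m.

687 m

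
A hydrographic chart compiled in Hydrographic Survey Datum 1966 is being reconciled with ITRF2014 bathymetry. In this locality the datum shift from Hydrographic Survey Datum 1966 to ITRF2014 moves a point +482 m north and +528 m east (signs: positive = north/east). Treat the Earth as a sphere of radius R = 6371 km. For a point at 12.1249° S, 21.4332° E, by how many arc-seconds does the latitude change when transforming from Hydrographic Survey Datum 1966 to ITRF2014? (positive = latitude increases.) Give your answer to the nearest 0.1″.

Δφ = 15.6″

On a sphere of radius R, 1 rad of latitude = R, so Δφ = ΔN / R = 482.0 / 6371000 = 7.5655e-05 rad = 15.605″.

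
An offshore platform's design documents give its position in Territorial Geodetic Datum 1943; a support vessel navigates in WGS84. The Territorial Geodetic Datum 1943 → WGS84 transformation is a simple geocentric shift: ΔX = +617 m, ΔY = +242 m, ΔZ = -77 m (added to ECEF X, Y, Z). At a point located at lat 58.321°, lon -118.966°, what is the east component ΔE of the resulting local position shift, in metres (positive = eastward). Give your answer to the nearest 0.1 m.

At φ = 58.321°, λ = -118.966°: sin φ = 0.851004, cos φ = 0.525160, sin λ = -0.874907, cos λ = -0.484291.
ΔE = −sin λ·ΔX + cos λ·ΔY = −(-0.874907)·(617) + (-0.484291)·(242) = 422.62 m.

ΔE = 422.6 m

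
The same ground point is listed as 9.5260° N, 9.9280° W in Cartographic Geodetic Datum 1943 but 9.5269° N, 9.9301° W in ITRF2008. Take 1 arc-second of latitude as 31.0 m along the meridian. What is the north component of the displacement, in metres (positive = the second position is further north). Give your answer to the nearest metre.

ΔN = 100 m

Δφ = 9.5269° − 9.5260° = +0.0009°; Δλ = -9.9301° − -9.9280° = -0.0021°.
1° of latitude = 3600 × 31.00 = 111600 m.
ΔN = Δφ × 111600 = 100.4 m; ΔE = Δλ × 111600 × cos(9.5260°) = -0.0021 × 111600 × 0.986211 = -231.1 m.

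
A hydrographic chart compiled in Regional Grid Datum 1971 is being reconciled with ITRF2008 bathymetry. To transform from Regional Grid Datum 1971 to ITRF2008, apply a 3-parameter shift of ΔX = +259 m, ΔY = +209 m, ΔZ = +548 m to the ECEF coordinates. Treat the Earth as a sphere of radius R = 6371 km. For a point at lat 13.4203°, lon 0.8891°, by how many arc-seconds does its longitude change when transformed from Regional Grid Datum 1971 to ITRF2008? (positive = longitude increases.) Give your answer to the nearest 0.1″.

Δλ = 6.8″

sin φ = 0.232093, cos φ = 0.972694, sin λ = 0.015517, cos λ = 0.999880.
East component: ΔE = −sin λ·ΔX + cos λ·ΔY = −(0.015517)(259) + (0.999880)(209) = 204.96 m.
1° of latitude spans πR/180 = 111195 m; at latitude φ, 1° of longitude spans that × cos φ = 108158.6 m, so Δλ = 204.96 / 108158.6 × 3600 = 6.822″.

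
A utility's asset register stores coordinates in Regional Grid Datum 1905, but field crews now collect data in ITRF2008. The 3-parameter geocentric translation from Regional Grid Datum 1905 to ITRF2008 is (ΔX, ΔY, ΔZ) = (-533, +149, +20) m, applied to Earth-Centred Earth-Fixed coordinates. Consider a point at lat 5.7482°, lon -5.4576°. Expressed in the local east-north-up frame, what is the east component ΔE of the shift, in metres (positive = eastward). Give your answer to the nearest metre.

ΔE = 98 m

The local east axis at (φ, λ) is (−sin λ, cos λ, 0), so ΔE = −sin(-5.4576°)·(-533) + cos(-5.4576°)·149 = 97.63 m.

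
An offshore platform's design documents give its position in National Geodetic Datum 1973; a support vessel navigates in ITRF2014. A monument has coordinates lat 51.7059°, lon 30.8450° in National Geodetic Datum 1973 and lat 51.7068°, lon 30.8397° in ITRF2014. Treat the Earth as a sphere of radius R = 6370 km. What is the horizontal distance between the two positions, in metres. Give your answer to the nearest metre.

379 m

Δφ = 51.7068° − 51.7059° = +0.0009°; Δλ = 30.8397° − 30.8450° = -0.0053°.
1° along a meridian = πR/180 = 111177 m.
ΔN = Δφ × 111177 = 100.1 m; ΔE = Δλ × 111177 × cos(51.7059°) = -0.0053 × 111177 × 0.619698 = -365.2 m.
Distance = √(ΔE² + ΔN²) = √((-365.2)² + 100.1²) = 378.6 m.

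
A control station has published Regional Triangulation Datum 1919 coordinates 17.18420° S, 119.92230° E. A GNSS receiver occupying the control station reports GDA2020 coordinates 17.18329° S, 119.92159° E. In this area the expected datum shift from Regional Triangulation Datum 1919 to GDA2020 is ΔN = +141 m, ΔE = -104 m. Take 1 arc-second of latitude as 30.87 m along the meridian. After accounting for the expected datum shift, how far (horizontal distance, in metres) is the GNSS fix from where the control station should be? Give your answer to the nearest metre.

Observed coordinate differences: Δφ = +0.00091°, Δλ = -0.00071°.
Converting to metres (1° lat = 111132 m, cos φ = 0.955360): observed ΔN = 101.1 m, observed ΔE = -75.4 m.
Subtracting the expected shift leaves a residual of 101.1 − (141) = -39.9 m north and -75.4 − (-104) = 28.6 m east.
Residual distance = √((-39.9)² + 28.6²) = 49.1 m.

49 m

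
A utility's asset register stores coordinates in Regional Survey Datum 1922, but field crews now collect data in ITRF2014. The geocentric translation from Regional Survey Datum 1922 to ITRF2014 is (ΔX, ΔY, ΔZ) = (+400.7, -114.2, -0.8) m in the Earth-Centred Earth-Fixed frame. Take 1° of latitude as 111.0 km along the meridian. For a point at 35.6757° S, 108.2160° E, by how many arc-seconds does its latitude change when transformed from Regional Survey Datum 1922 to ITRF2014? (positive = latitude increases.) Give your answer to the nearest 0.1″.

sin φ = -0.583197, cos φ = 0.812331, sin λ = 0.949885, cos λ = -0.312600.
North component: ΔN = −sin φ cos λ·ΔX − sin φ sin λ·ΔY + cos φ·ΔZ = −(-0.583197)(-0.312600)(400.7) − (-0.583197)(0.949885)(-114.2) + (0.812331)(-0.8) = -136.96 m.
1° of latitude spans 111000 m, so Δφ = -136.96 / 111000 × 3600 = -4.442″.

Δφ = -4.4″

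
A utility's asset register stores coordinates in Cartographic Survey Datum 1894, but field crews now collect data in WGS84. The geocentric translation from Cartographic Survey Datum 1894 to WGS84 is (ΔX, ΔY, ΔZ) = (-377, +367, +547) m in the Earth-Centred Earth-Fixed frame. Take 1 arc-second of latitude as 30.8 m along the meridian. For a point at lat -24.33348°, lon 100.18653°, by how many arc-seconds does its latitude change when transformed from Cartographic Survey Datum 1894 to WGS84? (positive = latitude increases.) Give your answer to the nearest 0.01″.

Δφ = 21.91″

sin φ = -0.412047, cos φ = 0.911163, sin λ = 0.984237, cos λ = -0.176853.
North component: ΔN = −sin φ cos λ·ΔX − sin φ sin λ·ΔY + cos φ·ΔZ = −(-0.412047)(-0.176853)(-377) − (-0.412047)(0.984237)(367) + (0.911163)(547) = 674.72 m.
1° of latitude spans 3600 × 30.80 = 110880 m, so Δφ = 674.72 / 110880 × 3600 = 21.906″.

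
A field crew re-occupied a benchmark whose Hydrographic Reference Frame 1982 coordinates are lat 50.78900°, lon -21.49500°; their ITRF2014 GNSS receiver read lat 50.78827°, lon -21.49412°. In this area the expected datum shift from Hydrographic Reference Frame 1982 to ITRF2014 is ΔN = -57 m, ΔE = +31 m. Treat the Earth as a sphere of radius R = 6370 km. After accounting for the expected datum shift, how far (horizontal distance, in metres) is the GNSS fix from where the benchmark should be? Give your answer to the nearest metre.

39 m

Observed coordinate differences: Δφ = -0.00073°, Δλ = +0.00088°.
Converting to metres (1° lat = 111177 m, cos φ = 0.632178): observed ΔN = -81.2 m, observed ΔE = 61.8 m.
Subtracting the expected shift leaves a residual of -81.2 − (-57) = -24.2 m north and 61.8 − (31) = 30.8 m east.
Residual distance = √((-24.2)² + 30.8²) = 39.2 m.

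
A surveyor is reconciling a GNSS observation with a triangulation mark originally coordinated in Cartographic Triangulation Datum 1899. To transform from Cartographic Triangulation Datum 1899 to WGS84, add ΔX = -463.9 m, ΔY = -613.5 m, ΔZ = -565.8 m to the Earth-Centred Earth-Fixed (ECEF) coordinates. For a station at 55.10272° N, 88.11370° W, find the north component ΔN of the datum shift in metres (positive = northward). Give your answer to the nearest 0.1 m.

ΔN = -814.1 m

At φ = 55.10272°, λ = -88.11370°: sin φ = 0.820179, cos φ = 0.572107, sin λ = -0.999458, cos λ = 0.032916.
ΔN = −sin φ cos λ·ΔX − sin φ sin λ·ΔY + cos φ·ΔZ = −(0.820179)(0.032916)(-463.9) − (0.820179)(-0.999458)(-613.5) + (0.572107)(-565.8) = -814.08 m.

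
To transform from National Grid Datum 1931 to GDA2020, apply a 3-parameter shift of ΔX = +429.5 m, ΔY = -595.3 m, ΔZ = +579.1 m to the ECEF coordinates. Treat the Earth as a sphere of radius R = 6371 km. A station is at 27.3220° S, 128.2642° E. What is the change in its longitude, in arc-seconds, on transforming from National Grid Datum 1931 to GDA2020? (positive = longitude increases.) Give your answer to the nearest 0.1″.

Δλ = 1.1″

sin φ = -0.458991, cos φ = 0.888441, sin λ = 0.785163, cos λ = -0.619289.
East component: ΔE = −sin λ·ΔX + cos λ·ΔY = −(0.785163)(429.5) + (-0.619289)(-595.3) = 31.43 m.
1° of latitude spans πR/180 = 111195 m; at latitude φ, 1° of longitude spans that × cos φ = 98790.1 m, so Δλ = 31.43 / 98790.1 × 3600 = 1.146″.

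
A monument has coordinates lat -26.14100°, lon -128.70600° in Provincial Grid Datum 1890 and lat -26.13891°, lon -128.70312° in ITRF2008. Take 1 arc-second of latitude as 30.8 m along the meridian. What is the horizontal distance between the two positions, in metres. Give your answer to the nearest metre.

Δφ = -26.13891° − -26.14100° = +0.00209°; Δλ = -128.70312° − -128.70600° = +0.00288°.
1° of latitude = 3600 × 30.80 = 110880 m.
ΔN = Δφ × 110880 = 231.7 m; ΔE = Δλ × 110880 × cos(-26.14100°) = +0.00288 × 110880 × 0.897713 = 286.7 m.
Distance = √(ΔE² + ΔN²) = √(286.7² + 231.7²) = 368.6 m.

369 m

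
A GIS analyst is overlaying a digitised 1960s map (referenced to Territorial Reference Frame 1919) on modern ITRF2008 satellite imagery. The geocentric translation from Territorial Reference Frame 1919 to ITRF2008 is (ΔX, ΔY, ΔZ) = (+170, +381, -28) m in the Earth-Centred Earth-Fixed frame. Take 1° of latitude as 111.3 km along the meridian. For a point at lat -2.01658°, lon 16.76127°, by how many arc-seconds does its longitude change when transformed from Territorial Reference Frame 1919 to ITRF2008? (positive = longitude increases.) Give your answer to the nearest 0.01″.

Δλ = 10.22″

sin φ = -0.035189, cos φ = 0.999381, sin λ = 0.288385, cos λ = 0.957515.
East component: ΔE = −sin λ·ΔX + cos λ·ΔY = −(0.288385)(170) + (0.957515)(381) = 315.79 m.
1° of latitude spans 111300 m; at latitude φ, 1° of longitude spans that × cos φ = 111231.1 m, so Δλ = 315.79 / 111231.1 × 3600 = 10.220″.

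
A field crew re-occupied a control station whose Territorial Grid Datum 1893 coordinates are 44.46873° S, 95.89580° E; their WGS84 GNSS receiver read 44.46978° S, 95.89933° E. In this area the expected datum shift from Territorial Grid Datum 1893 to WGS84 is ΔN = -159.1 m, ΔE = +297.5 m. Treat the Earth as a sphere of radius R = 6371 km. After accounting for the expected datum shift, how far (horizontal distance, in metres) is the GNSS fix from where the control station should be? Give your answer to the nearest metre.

Observed coordinate differences: Δφ = -0.00105°, Δλ = +0.00353°.
Converting to metres (1° lat = 111195 m, cos φ = 0.713633): observed ΔN = -116.8 m, observed ΔE = 280.1 m.
Subtracting the expected shift leaves a residual of -116.8 − (-159.1) = 42.3 m north and 280.1 − (297.5) = -17.4 m east.
Residual distance = √(42.3² + (-17.4)²) = 45.8 m.

46 m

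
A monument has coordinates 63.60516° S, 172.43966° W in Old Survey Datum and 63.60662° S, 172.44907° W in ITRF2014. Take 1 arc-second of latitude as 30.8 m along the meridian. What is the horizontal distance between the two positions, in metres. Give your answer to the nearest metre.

491 m

Δφ = -63.60662° − -63.60516° = -0.00146°; Δλ = -172.44907° − -172.43966° = -0.00941°.
1° of latitude = 3600 × 30.80 = 110880 m.
ΔN = Δφ × 110880 = -161.9 m; ΔE = Δλ × 110880 × cos(-63.60516°) = -0.00941 × 110880 × 0.444555 = -463.8 m.
Distance = √(ΔE² + ΔN²) = √((-463.8)² + (-161.9)²) = 491.3 m.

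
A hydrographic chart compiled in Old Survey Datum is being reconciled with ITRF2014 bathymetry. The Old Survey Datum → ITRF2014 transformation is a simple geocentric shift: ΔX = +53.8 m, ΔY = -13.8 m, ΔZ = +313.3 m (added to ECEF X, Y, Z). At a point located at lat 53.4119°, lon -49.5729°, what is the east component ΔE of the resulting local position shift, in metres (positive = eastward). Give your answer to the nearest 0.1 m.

ΔE = 32.0 m

The local east axis at (φ, λ) is (−sin λ, cos λ, 0), so ΔE = −sin(-49.5729°)·53.8 + cos(-49.5729°)·(-13.8) = 32.01 m.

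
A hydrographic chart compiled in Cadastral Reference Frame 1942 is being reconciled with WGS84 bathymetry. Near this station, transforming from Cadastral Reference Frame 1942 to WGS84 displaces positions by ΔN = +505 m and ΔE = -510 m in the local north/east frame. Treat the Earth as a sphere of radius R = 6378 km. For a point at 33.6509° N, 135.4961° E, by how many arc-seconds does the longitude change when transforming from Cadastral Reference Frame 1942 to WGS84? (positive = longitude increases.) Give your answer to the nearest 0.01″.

At latitude 33.6509°, cos φ = 0.832429.
One radian of longitude at latitude φ spans R cos φ, so Δλ = ΔE / (R cos φ) = -510.0 / (6378000 × 0.832429) = -9.6059e-05 rad = -19.814″.

Δλ = -19.81″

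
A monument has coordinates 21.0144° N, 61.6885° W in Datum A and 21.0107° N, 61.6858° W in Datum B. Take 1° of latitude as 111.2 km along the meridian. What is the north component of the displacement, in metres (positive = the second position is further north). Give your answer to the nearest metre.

ΔN = -411 m

Δφ = 21.0107° − 21.0144° = -0.0037°; Δλ = -61.6858° − -61.6885° = +0.0027°.
ΔN = Δφ × 111200 = -411.4 m; ΔE = Δλ × 111200 × cos(21.0144°) = +0.0027 × 111200 × 0.933490 = 280.3 m.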